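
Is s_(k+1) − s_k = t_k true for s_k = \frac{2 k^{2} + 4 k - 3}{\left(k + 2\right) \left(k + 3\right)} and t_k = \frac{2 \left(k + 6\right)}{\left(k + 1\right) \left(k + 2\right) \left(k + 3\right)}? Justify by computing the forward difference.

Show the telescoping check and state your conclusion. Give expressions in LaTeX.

s_(k+1) = (4*k + 2*(k + 1)**2 + 1)/((k + 3)*(k + 4))
s_(k+1) − s_k = 6/(k**2 + 6*k + 8)
(s_(k+1) − s_k) − t_k = 2*(2*k**2 + 2*k - 15)/(k**4 + 10*k**3 + 35*k**2 + 50*k + 24)

Invalid: residual \frac{2 \left(2 k^{2} + 2 k - 15\right)}{k^{4} + 10 k^{3} + 35 k^{2} + 50 k + 24} ≠ 0.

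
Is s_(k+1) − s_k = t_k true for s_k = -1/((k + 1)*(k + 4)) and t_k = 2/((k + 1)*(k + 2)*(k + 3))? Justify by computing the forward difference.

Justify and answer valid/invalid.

s_(k+1) = -1/((k + 2)*(k + 5))
s_(k+1) − s_k = 2*(k + 3)/(k**4 + 12*k**3 + 49*k**2 + 78*k + 40)
(s_(k+1) − s_k) − t_k = 2*(-3*k - 11)/(k**5 + 15*k**4 + 85*k**3 + 225*k**2 + 274*k + 120)

Invalid: residual 2*(-3*k - 11)/(k**5 + 15*k**4 + 85*k**3 + 225*k**2 + 274*k + 120) ≠ 0.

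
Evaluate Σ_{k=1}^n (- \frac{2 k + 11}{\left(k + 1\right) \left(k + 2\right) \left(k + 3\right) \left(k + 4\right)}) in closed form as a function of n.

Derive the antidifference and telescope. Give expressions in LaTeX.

S(n) = \frac{n \left(- 5 n^{2} - 45 n - 106\right)}{24 \left(n^{3} + 9 n^{2} + 26 n + 24\right)}

The ratio is (k + 1)*(2*k + 13)/((k + 5)*(2*k + 11)).
So A=k + 1 and B=k + 5, with C=k + 11/2.
Need (k + 1)·f(k+1) − (k + 4)·f(k) = k + 11/2.
From deg A=1, deg B=1, deg C=1: d=3.
Coefficient equations give f(k) = k*(2*k**2 + 12*k + 19)/6.
Certificate R = B(k−1)f/C = k*(k + 4)*(2*k**2 + 12*k + 19)/(3*(2*k + 11)) gives s_k = k*(-2*k**2 - 12*k - 19)/(3*(k + 1)*(k + 2)*(k + 3)).
Δs = (-2*k - 11)/(k**4 + 10*k**3 + 35*k**2 + 50*k + 24), as required.
Evaluate: s_(n+1) = (-2*n**3 - 18*n**2 - 49*n - 33)/(3*(n**3 + 9*n**2 + 26*n + 24)); subtract s_(1) = -11/24 ⇒ S(n) = n*(-5*n**2 - 45*n - 106)/(24*(n**3 + 9*n**2 + 26*n + 24)).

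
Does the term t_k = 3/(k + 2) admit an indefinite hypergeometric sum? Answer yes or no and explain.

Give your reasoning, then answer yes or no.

Compute t_(k+1)/t_k: get (k + 2)/(k + 3).
Factor: A=k + 2; B=k + 3; C=1.
Set up (k + 2)·f(k+1) − (k + 2)·f(k) − (1) = 0.
deg f ≤ 0 (via 1,1,0).
Generic f = c0 gives residual -1; -1 = 0 cannot hold, so t_k is not Gosper-summable.

No. Not Gosper-summable.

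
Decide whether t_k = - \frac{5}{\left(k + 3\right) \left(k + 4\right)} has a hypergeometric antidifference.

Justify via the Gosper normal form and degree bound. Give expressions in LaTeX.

Yes. s_k = - \frac{5 k}{3 k + 9}.

t_(k+1)/t_k = (k + 3)/(k + 5).
Take A(k)=k + 3, B(k)=k + 5, C(k)=1.
Set up (k + 3)·f(k+1) − (k + 4)·f(k) − (1) = 0.
deg f ≤ 1 (via 1,1,0).
Solving with deg f ≤ 1: f(k) = k/3.
R(k) = B(k−1)·f(k)/C(k) = k*(k + 4)/3; s_k = R·t_k = -5*k/(3*k + 9).
s_(k+1) − s_k = -5/(k**2 + 7*k + 12) = t_k.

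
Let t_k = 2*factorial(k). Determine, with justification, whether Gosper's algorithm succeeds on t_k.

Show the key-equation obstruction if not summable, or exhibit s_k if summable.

r(k) = k + 1 after simplifying.
Take A(k)=k + 1, B(k)=1, C(k)=1.
f must satisfy (k + 1)·f(k+1) − (1)·f(k) = 1.
From deg A=1, deg B=0, deg C=0: d=-1.
d = -1 < 0 ⇒ no nonzero polynomial f; not summable.

No; the degree bound rules out any f.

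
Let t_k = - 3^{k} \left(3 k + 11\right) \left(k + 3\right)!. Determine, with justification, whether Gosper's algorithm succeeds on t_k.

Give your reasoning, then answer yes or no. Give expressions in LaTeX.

Yes. s_k = - 3^{k} \left(k + 3\right)!.

Compute t_(k+1)/t_k: get 3*(k + 4)*(3*k + 14)/(3*k + 11).
Normal form (A,B,C) = (3*k + 12, 1, k + 11/3).
f must satisfy (3*k + 12)·f(k+1) − (1)·f(k) = k + 11/3.
d = 0 from the (1,0,1) case.
Coefficient equations give f(k) = 1/3.
Then R = B(k−1)f/C = 1/(3*k + 11), so s_k = R(k)·t_k = -3**k*factorial(k + 3).
s_(k+1) − s_k = -3**k*(3*k + 11)*factorial(k + 3) = t_k.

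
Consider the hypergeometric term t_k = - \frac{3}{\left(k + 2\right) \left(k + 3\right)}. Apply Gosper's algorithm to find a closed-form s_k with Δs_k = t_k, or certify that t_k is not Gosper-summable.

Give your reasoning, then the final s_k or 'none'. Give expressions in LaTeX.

t_(k+1)/t_k = (k + 2)/(k + 4).
Normal form (A,B,C) = (k + 2, k + 4, 1).
Key eq: (k + 2)·f(k+1) = (k + 3)·f(k) + (1).
d = 1 from the (1,1,0) case.
Solve for f: f(k) = k/2 (degree 1 ≤ 1).
Certificate R = B(k−1)f/C = k*(k + 3)/2 gives s_k = -3*k/(2*k + 4).
Δs = -3/(k**2 + 5*k + 6), as required.

s_k = - \frac{3 k}{2 k + 4}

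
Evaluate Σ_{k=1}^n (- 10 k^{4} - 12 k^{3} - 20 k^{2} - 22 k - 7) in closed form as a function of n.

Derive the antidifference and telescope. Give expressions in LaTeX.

r(k) = (10*k**4 + 52*k**3 + 116*k**2 + 138*k + 71)/(10*k**4 + 12*k**3 + 20*k**2 + 22*k + 7) after simplifying.
Factor: A=1; B=1; C=k**4 + 6*k**3/5 + 2*k**2 + 11*k/5 + 7/10.
Need (1)·f(k+1) − (1)·f(k) = k**4 + 6*k**3/5 + 2*k**2 + 11*k/5 + 7/10.
deg f ≤ 5 (via 0,0,4).
Match coefficients ⇒ f(k) = k*(2*k**4 - 2*k**3 + 4*k**2 + 4*k - 1)/10.
Then R = B(k−1)f/C = k*(2*k**4 - 2*k**3 + 4*k**2 + 4*k - 1)/(10*k**4 + 12*k**3 + 20*k**2 + 22*k + 7), so s_k = R(k)·t_k = k*(-2*k**4 + 2*k**3 - 4*k**2 - 4*k + 1).
Check: Δs_k = -10*k**4 - 12*k**3 - 20*k**2 - 22*k - 7. ✓
Telescope: S(n) = s_(n+1) − s_(1) = -2*n**5 - 8*n**4 - 16*n**3 - 24*n**2 - 21*n - 7 − (-7) = n*(-2*n**4 - 8*n**3 - 16*n**2 - 24*n - 21).

S(n) = n \left(- 2 n^{4} - 8 n^{3} - 16 n^{2} - 24 n - 21\right)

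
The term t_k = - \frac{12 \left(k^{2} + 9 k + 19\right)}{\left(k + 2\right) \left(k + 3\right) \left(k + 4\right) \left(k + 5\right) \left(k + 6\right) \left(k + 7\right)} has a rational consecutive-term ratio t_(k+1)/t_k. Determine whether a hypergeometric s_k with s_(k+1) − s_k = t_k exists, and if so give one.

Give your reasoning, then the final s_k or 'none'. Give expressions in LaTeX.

t_(k+1)/t_k = (k + 2)*(9*k + (k + 1)**2 + 28)/((k + 8)*(k**2 + 9*k + 19)).
Take A(k)=k + 2, B(k)=k + 8, C(k)=k**2 + 9*k + 19.
Need (k + 2)·f(k+1) − (k + 7)·f(k) = k**2 + 9*k + 19.
Degrees (1,1,2) ⇒ d ≤ 5.
Solving with deg f ≤ 5: f(k) = k*(k + 3)*(k + 5)*(k**2 + 12*k + 44)/144.
Certificate R = B(k−1)f/C = k*(k + 3)*(k + 5)*(k + 7)*(k**2 + 12*k + 44)/(144*(k**2 + 9*k + 19)) gives s_k = k*(-k**2 - 12*k - 44)/(12*(k**3 + 12*k**2 + 44*k + 48)).
Check: Δs_k = 12*(-k**2 - 9*k - 19)/(k**6 + 27*k**5 + 295*k**4 + 1665*k**3 + 5104*k**2 + 8028*k + 5040). ✓

s_k = \frac{k \left(- k^{2} - 12 k - 44\right)}{12 \left(k^{3} + 12 k^{2} + 44 k + 48\right)}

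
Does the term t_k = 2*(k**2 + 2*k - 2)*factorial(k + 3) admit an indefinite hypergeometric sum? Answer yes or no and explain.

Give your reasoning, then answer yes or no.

Yes. s_k = 2*(k - 2)*factorial(k + 3).

Compute t_(k+1)/t_k: get (k + 4)*(2*k + (k + 1)**2)/(k**2 + 2*k - 2).
Gosper form: A/B · C(k+1)/C(k) with A=k + 4, B=1, C=k**2 + 2*k - 2.
Solve (k + 4)·f(k+1) − (1)·f(k) = k**2 + 2*k - 2.
Degrees (1,0,2) ⇒ d ≤ 1.
Solving with deg f ≤ 1: f(k) = k - 2.
Then R = B(k−1)f/C = (k - 2)/(k**2 + 2*k - 2), so s_k = R(k)·t_k = 2*(k - 2)*factorial(k + 3).
s_(k+1) − s_k = 2*(k**2 + 2*k - 2)*factorial(k + 3) = t_k.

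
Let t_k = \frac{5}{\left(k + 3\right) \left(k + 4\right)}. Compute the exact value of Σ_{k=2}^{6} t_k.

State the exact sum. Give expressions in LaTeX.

Σ = 1/2

Ratio r(k) = (k + 3)/(k + 5).
A = k + 3, B = k + 5, C = 1.
Key eq: (k + 3)·f(k+1) = (k + 4)·f(k) + (1).
From deg A=1, deg B=1, deg C=0: d=1.
A polynomial solution: f(k) = k/3.
Get s_k = R·t_k = 5*k/(3*(k + 3)) with R(k) = B(k−1)f(k)/C(k) = k*(k + 4)/3.
s_(k+1) − s_k = 5/(k**2 + 7*k + 12) = t_k.
Sum = s_(7) − s_(2); s_(7) = 7/6, s_(2) = 2/3 ⇒ 1/2.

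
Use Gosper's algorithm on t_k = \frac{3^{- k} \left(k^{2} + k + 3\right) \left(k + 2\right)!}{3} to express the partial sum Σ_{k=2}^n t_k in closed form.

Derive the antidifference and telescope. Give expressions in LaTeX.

The ratio is (k + 3)*(k + (k + 1)**2 + 4)/(3*(k**2 + k + 3)).
Take A(k)=k/3 + 1, B(k)=1, C(k)=k**2 + k + 3.
Set up (k/3 + 1)·f(k+1) − (1)·f(k) − (k**2 + k + 3) = 0.
d = 1 from the (1,0,2) case.
A polynomial solution: f(k) = 3*k.
So s_k = (B(k−1)f/C)·t_k = (3*k/(k**2 + k + 3))·t_k = k*factorial(k + 2)/3**k.
s_(k+1) − s_k = (k**2 + k + 3)*factorial(k + 2)/(3*3**k) = t_k.
Evaluate: s_(n+1) = 3**(-n - 1)*(n + 1)*factorial(n + 3); subtract s_(2) = 16/3 ⇒ S(n) = -16/3 + n*factorial(n + 3)/(3*3**n) + factorial(n + 3)/(3*3**n).

S(n) = - \frac{16}{3} + \frac{3^{- n} n \left(n + 3\right)!}{3} + \frac{3^{- n} \left(n + 3\right)!}{3}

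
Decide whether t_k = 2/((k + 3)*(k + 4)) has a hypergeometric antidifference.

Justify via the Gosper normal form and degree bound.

Yes. s_k = 2*k/(3*(k + 3)).

Ratio r(k) = (k + 3)/(k + 5).
Factor: A=k + 3; B=k + 5; C=1.
Solve (k + 3)·f(k+1) − (k + 4)·f(k) = 1.
d = 1 from the (1,1,0) case.
A polynomial solution: f(k) = k/3.
So s_k = (B(k−1)f/C)·t_k = (k*(k + 4)/3)·t_k = 2*k/(3*(k + 3)).
s_(k+1) − s_k = 2/(k**2 + 7*k + 12) = t_k.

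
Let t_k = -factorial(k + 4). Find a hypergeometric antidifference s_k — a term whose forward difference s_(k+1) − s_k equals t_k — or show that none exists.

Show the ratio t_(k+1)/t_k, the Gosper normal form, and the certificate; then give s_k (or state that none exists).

none — t_k is not Gosper-summable

Step 1: r(k) = k + 5.
Take A(k)=k + 5, B(k)=1, C(k)=1.
Solve (k + 5)·f(k+1) − (1)·f(k) = 1.
From deg A=1, deg B=0, deg C=0: d=-1.
Bound -1 < 0, so the key equation has no polynomial solution.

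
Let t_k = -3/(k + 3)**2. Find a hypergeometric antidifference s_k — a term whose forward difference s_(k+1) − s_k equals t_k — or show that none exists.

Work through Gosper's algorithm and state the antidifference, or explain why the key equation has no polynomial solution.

none (Gosper's algorithm certifies no s_k)

The ratio is (k + 3)**2/(k + 4)**2.
Take A(k)=k**2 + 6*k + 9, B(k)=k**2 + 8*k + 16, C(k)=1.
Need (k**2 + 6*k + 9)·f(k+1) − (k**2 + 6*k + 9)·f(k) = 1.
deg f ≤ 0 (via 2,2,0).
f = c0 ⇒ A·f(k+1) − B(k−1)·f(k) − C = -1. The system {-1 = 0} is inconsistent; no antidifference.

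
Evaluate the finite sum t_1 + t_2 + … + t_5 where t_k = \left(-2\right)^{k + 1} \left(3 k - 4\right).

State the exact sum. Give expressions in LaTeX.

t_(k+1)/t_k = 2*(1 - 3*k)/(3*k - 4).
A = -2, B = 1, C = k - 4/3.
f must satisfy (-2)·f(k+1) − (1)·f(k) = k - 4/3.
From deg A=0, deg B=0, deg C=1: d=1.
Solving with deg f ≤ 1: f(k) = -(k - 2)/3.
Certificate R = B(k−1)f/C = -(k - 2)/(3*k - 4) gives s_k = (-2)**(k + 1)*(2 - k).
Verify: (-2)**(k + 1)*(3*k - 4) matches t_k.
Sum = s_(6) − s_(1); s_(6) = 512, s_(1) = 4 ⇒ 508.

Σ = 508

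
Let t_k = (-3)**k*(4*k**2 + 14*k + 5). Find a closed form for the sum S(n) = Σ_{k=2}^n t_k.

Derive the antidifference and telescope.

Ratio r(k) = 3*(-4*k**2 - 22*k - 23)/(4*k**2 + 14*k + 5).
So A=-3 and B=1, with C=k**2 + 7*k/2 + 5/4.
Set up (-3)·f(k+1) − (1)·f(k) − (k**2 + 7*k/2 + 5/4) = 0.
deg f ≤ 2 (via 0,0,2).
Coefficient equations give f(k) = -(k**2 + 2*k - 1)/4.
R(k) = B(k−1)·f(k)/C(k) = -(k**2 + 2*k - 1)/(4*k**2 + 14*k + 5); s_k = R·t_k = (-3)**k*(-k**2 - 2*k + 1).
Δs = (-3)**k*(4*k**2 + 14*k + 5), as required.
Σ_(k=2)^n t_k = s_(n+1) − s_(2) = (3*(-3)**n*(n**2 + 4*n + 2)) − (-63), i.e. 3*(-3)**n*n**2 + 12*(-3)**n*n + 6*(-3)**n + 63.

S(n) = 3*(-3)**n*n**2 + 12*(-3)**n*n + 6*(-3)**n + 63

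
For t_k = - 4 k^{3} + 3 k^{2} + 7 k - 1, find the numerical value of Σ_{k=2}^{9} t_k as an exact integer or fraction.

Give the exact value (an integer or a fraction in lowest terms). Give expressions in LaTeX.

Step 1: r(k) = (4*k**3 + 9*k**2 - k - 5)/(4*k**3 - 3*k**2 - 7*k + 1).
Factor: A=1; B=1; C=k**3 - 3*k**2/4 - 7*k/4 + 1/4.
Set up (1)·f(k+1) − (1)·f(k) − (k**3 - 3*k**2/4 - 7*k/4 + 1/4) = 0.
d = 4 from the (0,0,3) case.
Solve for f: f(k) = k*(k**3 - 3*k**2 - k + 4)/4 (degree 4 ≤ 4).
Certificate R = B(k−1)f/C = k*(k**3 - 3*k**2 - k + 4)/(4*k**3 - 3*k**2 - 7*k + 1) gives s_k = k*(-k**3 + 3*k**2 + k - 4).
Verify: -4*k**3 + 3*k**2 + 7*k - 1 matches t_k.
Telescoping: Σ = s_(10) − s_(2) = -6940 − (4) = -6944.

Σ = -6944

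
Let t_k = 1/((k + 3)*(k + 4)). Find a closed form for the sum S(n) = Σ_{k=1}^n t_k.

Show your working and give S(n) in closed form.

S(n) = n/(4*(n + 4))

t_(k+1)/t_k = (k + 3)/(k + 5).
Normal form (A,B,C) = (k + 3, k + 5, 1).
f must satisfy (k + 3)·f(k+1) − (k + 4)·f(k) = 1.
deg f ≤ 1 (via 1,1,0).
Match coefficients ⇒ f(k) = k/3.
Then R = B(k−1)f/C = k*(k + 4)/3, so s_k = R(k)·t_k = k/(3*(k + 3)).
Δs = 1/(k**2 + 7*k + 12), as required.
Evaluate: s_(n+1) = (n + 1)/(3*(n + 4)); subtract s_(1) = 1/12 ⇒ S(n) = n/(4*(n + 4)).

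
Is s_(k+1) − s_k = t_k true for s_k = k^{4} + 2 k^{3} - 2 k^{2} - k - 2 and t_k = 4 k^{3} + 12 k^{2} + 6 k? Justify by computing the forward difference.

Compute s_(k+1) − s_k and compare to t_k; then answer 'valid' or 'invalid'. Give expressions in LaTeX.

Valid: the claim telescopes to t_k.

s_(k+1) = k**4 + 6*k**3 + 10*k**2 + 5*k - 2
s_(k+1) − s_k = 2*k*(2*k**2 + 6*k + 3)
(s_(k+1) − s_k) − t_k = 0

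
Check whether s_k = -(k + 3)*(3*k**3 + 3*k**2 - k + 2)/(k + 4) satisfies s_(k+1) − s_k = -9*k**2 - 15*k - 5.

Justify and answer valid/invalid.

Invalid: residual 6*(k**3 + 8*k**2 + 11*k + 3)/(k**2 + 9*k + 20) ≠ 0.

s_(k+1) = -(k + 4)*(-k + 3*(k + 1)**3 + 3*(k + 1)**2 + 1)/(k + 5)
s_(k+1) − s_k = (-9*k**4 - 90*k**3 - 272*k**2 - 279*k - 82)/(k**2 + 9*k + 20)
(s_(k+1) − s_k) − t_k = 6*(k**3 + 8*k**2 + 11*k + 3)/(k**2 + 9*k + 20)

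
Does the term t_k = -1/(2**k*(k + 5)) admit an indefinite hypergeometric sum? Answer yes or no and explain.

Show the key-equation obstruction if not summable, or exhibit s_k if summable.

r(k) = (k + 5)/(2*(k + 6)) after simplifying.
Gosper form: A/B · C(k+1)/C(k) with A=k/2 + 5/2, B=k + 6, C=1.
Need (k/2 + 5/2)·f(k+1) − (k + 5)·f(k) = 1.
Degrees (1,1,0) ⇒ d ≤ -1.
Negative degree bound (-1): no f exists, t_k not Gosper-summable.

No — negative degree bound, so no certificate f.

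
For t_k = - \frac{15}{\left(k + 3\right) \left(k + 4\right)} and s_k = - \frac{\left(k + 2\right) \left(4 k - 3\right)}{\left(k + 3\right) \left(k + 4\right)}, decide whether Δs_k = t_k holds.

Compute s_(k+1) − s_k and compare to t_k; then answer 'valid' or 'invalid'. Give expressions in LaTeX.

Invalid: residual \frac{4 \left(9 - 2 k\right)}{k^{3} + 12 k^{2} + 47 k + 60} ≠ 0.

s_(k+1) = -(k + 3)*(4*k + 1)/((k + 4)*(k + 5))
s_(k+1) − s_k = (-23*k - 39)/(k**3 + 12*k**2 + 47*k + 60)
(s_(k+1) − s_k) − t_k = 4*(9 - 2*k)/(k**3 + 12*k**2 + 47*k + 60)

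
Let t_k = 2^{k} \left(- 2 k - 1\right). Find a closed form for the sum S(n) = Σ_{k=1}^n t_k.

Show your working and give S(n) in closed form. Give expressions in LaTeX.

Compute t_(k+1)/t_k: get 2*(2*k + 3)/(2*k + 1).
A = 2, B = 1, C = k + 1/2.
Need (2)·f(k+1) − (1)·f(k) = k + 1/2.
Bound: deg f ≤ 1.
A polynomial solution: f(k) = (2*k - 3)/2.
Get s_k = R·t_k = 2**k*(3 - 2*k) with R(k) = B(k−1)f(k)/C(k) = (2*k - 3)/(2*k + 1).
Check: Δs_k = 2**k*(-2*k - 1). ✓
s_(n+1) = 2**(n + 1)*(1 - 2*n) and s_(1) = 2, so S(n) = -4*2**n*n + 2*2**n - 2.

S(n) = - 4 \cdot 2^{n} n + 2 \cdot 2^{n} - 2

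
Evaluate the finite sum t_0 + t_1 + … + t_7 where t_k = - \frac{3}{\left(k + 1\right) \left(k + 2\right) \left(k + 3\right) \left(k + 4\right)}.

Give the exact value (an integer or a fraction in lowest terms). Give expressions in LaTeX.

Step 1: r(k) = (k + 1)/(k + 5).
So A=k + 1 and B=k + 5, with C=1.
Set up (k + 1)·f(k+1) − (k + 4)·f(k) − (1) = 0.
Degrees (1,1,0) ⇒ d ≤ 3.
Solving with deg f ≤ 3: f(k) = k*(k**2 + 6*k + 11)/18.
Certificate R = B(k−1)f/C = k*(k + 4)*(k**2 + 6*k + 11)/18 gives s_k = k*(-k**2 - 6*k - 11)/(6*(k + 1)*(k + 2)*(k + 3)).
Check: Δs_k = -3/(k**4 + 10*k**3 + 35*k**2 + 50*k + 24). ✓
Evaluate s at k=8 and k=0: -82/495 and 0; difference -82/495.

Σ = -82/495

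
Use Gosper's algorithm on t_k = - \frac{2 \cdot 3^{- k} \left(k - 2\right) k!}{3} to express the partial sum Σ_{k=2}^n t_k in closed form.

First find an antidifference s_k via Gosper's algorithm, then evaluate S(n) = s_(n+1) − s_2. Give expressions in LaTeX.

Step 1: r(k) = (k**2 - 1)/(3*(k - 2)).
So A=k/3 + 1/3 and B=1, with C=k - 2.
Key eq: (k/3 + 1/3)·f(k+1) = (1)·f(k) + (k - 2).
deg f ≤ 0 (via 1,0,1).
Coefficient equations give f(k) = 3.
Then R = B(k−1)f/C = 3/(k - 2), so s_k = R(k)·t_k = -2*factorial(k)/3**k.
Verify: -2*(k - 2)*factorial(k)/(3*3**k) matches t_k.
Telescope: S(n) = s_(n+1) − s_(2) = -2*3**(-n - 1)*factorial(n + 1) − (-4/9) = 3**(-n - 2)*(4*3**n - 6*n*factorial(n) - 6*factorial(n)).

S(n) = 3^{- n - 2} \left(4 \cdot 3^{n} - 6 n n! - 6 n!\right)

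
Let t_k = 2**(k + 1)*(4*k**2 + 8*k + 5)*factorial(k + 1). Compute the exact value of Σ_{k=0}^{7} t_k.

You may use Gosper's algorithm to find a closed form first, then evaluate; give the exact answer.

Σ = 2786918402

Ratio r(k) = 2*(4*k**3 + 24*k**2 + 49*k + 34)/(4*k**2 + 8*k + 5).
Normal form (A,B,C) = (2*k + 4, 1, k**2 + 2*k + 5/4).
Solve (2*k + 4)·f(k+1) − (1)·f(k) = k**2 + 2*k + 5/4.
d = 1 from the (1,0,2) case.
Coefficient equations give f(k) = (2*k - 1)/4.
So s_k = (B(k−1)f/C)·t_k = ((2*k - 1)/(4*k**2 + 8*k + 5))·t_k = 2**(k + 1)*(2*k - 1)*factorial(k + 1).
Verify: 2**(k + 1)*(4*k**2 + 8*k + 5)*factorial(k + 1) matches t_k.
Telescoping: Σ = s_(8) − s_(0) = 2786918400 − (-2) = 2786918402.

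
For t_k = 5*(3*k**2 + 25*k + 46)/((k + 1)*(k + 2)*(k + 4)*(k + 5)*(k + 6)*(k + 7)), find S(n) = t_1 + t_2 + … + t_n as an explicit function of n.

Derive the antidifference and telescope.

S(n) = n*(n**2 + 14*n + 59)/(14*(n**3 + 14*n**2 + 59*n + 70))

Ratio r(k) = (k + 1)*(k + 4)*(25*k + 3*(k + 1)**2 + 71)/((k + 3)*(k + 8)*(3*k**2 + 25*k + 46)).
A = k + 1, B = k + 8, C = k**3 + 34*k**2/3 + 121*k/3 + 46.
Solve (k + 1)·f(k+1) − (k + 7)·f(k) = k**3 + 34*k**2/3 + 121*k/3 + 46.
deg f ≤ 6 (via 1,1,3).
A polynomial solution: f(k) = k*(k + 2)*(k + 3)*(k + 5)*(k**2 + 11*k + 34)/72.
Then R = B(k−1)f/C = k*(k + 2)*(k + 5)*(k + 7)*(k**2 + 11*k + 34)/(24*(3*k**2 + 25*k + 46)), so s_k = R(k)·t_k = 5*k*(k**2 + 11*k + 34)/(24*(k**3 + 11*k**2 + 34*k + 24)).
s_(k+1) − s_k = 5*(3*k**2 + 25*k + 46)/(k**6 + 25*k**5 + 247*k**4 + 1219*k**3 + 3112*k**2 + 3796*k + 1680) = t_k.
s_(n+1) = 5*(n**3 + 14*n**2 + 59*n + 46)/(24*(n**3 + 14*n**2 + 59*n + 70)) and s_(1) = 23/168, so S(n) = n*(n**2 + 14*n + 59)/(14*(n**3 + 14*n**2 + 59*n + 70)).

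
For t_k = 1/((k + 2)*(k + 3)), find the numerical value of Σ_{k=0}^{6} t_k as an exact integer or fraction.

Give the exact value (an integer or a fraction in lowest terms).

Σ = 7/18

Ratio r(k) = (k + 2)/(k + 4).
Normal form (A,B,C) = (k + 2, k + 4, 1).
f must satisfy (k + 2)·f(k+1) − (k + 3)·f(k) = 1.
d = 1 from the (1,1,0) case.
Solving with deg f ≤ 1: f(k) = k/2.
So s_k = (B(k−1)f/C)·t_k = (k*(k + 3)/2)·t_k = k/(2*(k + 2)).
s_(k+1) − s_k = 1/(k**2 + 5*k + 6) = t_k.
Sum = s_(7) − s_(0); s_(7) = 7/18, s_(0) = 0 ⇒ 7/18.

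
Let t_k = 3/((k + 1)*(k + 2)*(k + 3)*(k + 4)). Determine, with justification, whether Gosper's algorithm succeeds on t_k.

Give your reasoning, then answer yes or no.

Yes. s_k = k*(k**2 + 6*k + 11)/(6*(k + 1)*(k + 2)*(k + 3)).

r(k) = (k + 1)/(k + 5) after simplifying.
Factor: A=k + 1; B=k + 5; C=1.
Solve (k + 1)·f(k+1) − (k + 4)·f(k) = 1.
d = 3 from the (1,1,0) case.
Solve for f: f(k) = k*(k**2 + 6*k + 11)/18 (degree 3 ≤ 3).
R(k) = B(k−1)·f(k)/C(k) = k*(k + 4)*(k**2 + 6*k + 11)/18; s_k = R·t_k = k*(k**2 + 6*k + 11)/(6*(k + 1)*(k + 2)*(k + 3)).
Check: Δs_k = 3/(k**4 + 10*k**3 + 35*k**2 + 50*k + 24). ✓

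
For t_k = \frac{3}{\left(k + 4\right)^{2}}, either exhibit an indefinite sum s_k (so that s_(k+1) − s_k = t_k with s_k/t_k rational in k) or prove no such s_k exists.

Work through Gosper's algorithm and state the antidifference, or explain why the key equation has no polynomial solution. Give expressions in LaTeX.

The ratio is (k + 4)**2/(k + 5)**2.
A = k**2 + 8*k + 16, B = k**2 + 10*k + 25, C = 1.
f must satisfy (k**2 + 8*k + 16)·f(k+1) − (k**2 + 8*k + 16)·f(k) = 1.
d = 0 from the (2,2,0) case.
Write f(k) = c0. Then LHS − RHS = -1, requiring -1 = 0: contradictory. No certificate.

none (Gosper's algorithm certifies no s_k)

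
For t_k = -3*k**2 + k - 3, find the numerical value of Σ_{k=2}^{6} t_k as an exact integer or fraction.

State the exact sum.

Σ = -265

r(k) = (-k + 3*(k + 1)**2 + 2)/(3*k**2 - k + 3) after simplifying.
Normal form (A,B,C) = (1, 1, k**2 - k/3 + 1).
Solve (1)·f(k+1) − (1)·f(k) = k**2 - k/3 + 1.
d = 3 from the (0,0,2) case.
Coefficient equations give f(k) = k*(k**2 - 2*k + 4)/3.
Certificate R = B(k−1)f/C = k*(k**2 - 2*k + 4)/(3*k**2 - k + 3) gives s_k = k*(-k**2 + 2*k - 4).
Verify: -3*k**2 + k - 3 matches t_k.
Evaluate s at k=7 and k=2: -273 and -8; difference -265.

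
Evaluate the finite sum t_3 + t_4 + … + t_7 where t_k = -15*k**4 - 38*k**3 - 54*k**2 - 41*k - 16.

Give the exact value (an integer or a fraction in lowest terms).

Σ = -107730

Step 1: r(k) = (15*k**4 + 98*k**3 + 258*k**2 + 323*k + 164)/(15*k**4 + 38*k**3 + 54*k**2 + 41*k + 16).
Take A(k)=1, B(k)=1, C(k)=k**4 + 38*k**3/15 + 18*k**2/5 + 41*k/15 + 16/15.
Set up (1)·f(k+1) − (1)·f(k) − (k**4 + 38*k**3/15 + 18*k**2/5 + 41*k/15 + 16/15) = 0.
Degrees (0,0,4) ⇒ d ≤ 5.
Match coefficients ⇒ f(k) = k*(3*k**4 + 2*k**3 + 4*k**2 + 3*k + 4)/15.
So s_k = (B(k−1)f/C)·t_k = (k*(3*k**4 + 2*k**3 + 4*k**2 + 3*k + 4)/(15*k**4 + 38*k**3 + 54*k**2 + 41*k + 16))·t_k = k*(-3*k**4 - 2*k**3 - 4*k**2 - 3*k - 4).
s_(k+1) − s_k = -15*k**4 - 38*k**3 - 54*k**2 - 41*k - 16 = t_k.
Telescoping: Σ = s_(8) − s_(3) = -108768 − (-1038) = -107730.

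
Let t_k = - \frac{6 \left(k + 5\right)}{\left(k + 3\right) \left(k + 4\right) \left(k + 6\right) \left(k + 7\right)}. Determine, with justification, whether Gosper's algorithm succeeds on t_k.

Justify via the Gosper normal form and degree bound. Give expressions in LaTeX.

Yes. s_k = \frac{k \left(- k - 9\right)}{6 \left(k^{2} + 9 k + 18\right)}.

Compute t_(k+1)/t_k: get (k + 3)*(k + 6)**2/((k + 5)**2*(k + 8)).
Gosper form: A/B · C(k+1)/C(k) with A=k + 3, B=k + 8, C=k**2 + 10*k + 25.
Need (k + 3)·f(k+1) − (k + 7)·f(k) = k**2 + 10*k + 25.
d = 4 from the (1,1,2) case.
Solving with deg f ≤ 4: f(k) = k*(k + 4)*(k + 5)*(k + 9)/36.
Get s_k = R·t_k = k*(-k - 9)/(6*(k**2 + 9*k + 18)) with R(k) = B(k−1)f(k)/C(k) = k*(k + 4)*(k + 7)*(k + 9)/(36*(k + 5)).
s_(k+1) − s_k = 6*(-k - 5)/(k**4 + 20*k**3 + 145*k**2 + 450*k + 504) = t_k.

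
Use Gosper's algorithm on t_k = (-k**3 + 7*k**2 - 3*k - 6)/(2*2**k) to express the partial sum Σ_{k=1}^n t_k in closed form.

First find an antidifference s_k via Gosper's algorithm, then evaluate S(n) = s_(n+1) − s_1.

Compute t_(k+1)/t_k: get (k**3 - 4*k**2 - 8*k + 3)/(2*(k**3 - 7*k**2 + 3*k + 6)).
So A=1/2 and B=1, with C=k**3 - 7*k**2 + 3*k + 6.
Key eq: (1/2)·f(k+1) = (1)·f(k) + (k**3 - 7*k**2 + 3*k + 6).
deg f ≤ 3 (via 0,0,3).
Coefficient equations give f(k) = -2*(k**3 - 4*k**2 - 2*k + 1).
So s_k = (B(k−1)f/C)·t_k = (-2*(k**3 - 4*k**2 - 2*k + 1)/(k**3 - 7*k**2 + 3*k + 6))·t_k = (k**3 - 4*k**2 - 2*k + 1)/2**k.
s_(k+1) − s_k = (-k**3 + 7*k**2 - 3*k - 6)/(2*2**k) = t_k.
Evaluate: s_(n+1) = 2**(-n - 1)*(n**3 - n**2 - 7*n - 4); subtract s_(1) = -2 ⇒ S(n) = 2**(-n - 1)*(2**(n + 2) + n**3 - n**2 - 7*n - 4).

S(n) = 2**(-n - 1)*(2**(n + 2) + n**3 - n**2 - 7*n - 4)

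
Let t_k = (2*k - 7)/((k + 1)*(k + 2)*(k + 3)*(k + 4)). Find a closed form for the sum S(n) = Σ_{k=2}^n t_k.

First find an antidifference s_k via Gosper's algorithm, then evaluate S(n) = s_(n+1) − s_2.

S(n) = (1 - n)/(n**3 + 9*n**2 + 26*n + 24)

t_(k+1)/t_k = (k + 1)*(2*k - 5)/((k + 5)*(2*k - 7)).
Gosper form: A/B · C(k+1)/C(k) with A=k + 1, B=k + 5, C=k - 7/2.
f must satisfy (k + 1)·f(k+1) − (k + 4)·f(k) = k - 7/2.
deg f ≤ 3 (via 1,1,1).
Match coefficients ⇒ f(k) = -k*(k**2 + 6*k + 14)/6.
Certificate R = B(k−1)f/C = -k*(k + 4)*(k**2 + 6*k + 14)/(3*(2*k - 7)) gives s_k = k*(-k**2 - 6*k - 14)/(3*(k + 1)*(k + 2)*(k + 3)).
Δs = (2*k - 7)/(k**4 + 10*k**3 + 35*k**2 + 50*k + 24), as required.
Σ_(k=2)^n t_k = s_(n+1) − s_(2) = ((-n**3 - 9*n**2 - 29*n - 21)/(3*(n**3 + 9*n**2 + 26*n + 24))) − (-1/3), i.e. (1 - n)/(n**3 + 9*n**2 + 26*n + 24).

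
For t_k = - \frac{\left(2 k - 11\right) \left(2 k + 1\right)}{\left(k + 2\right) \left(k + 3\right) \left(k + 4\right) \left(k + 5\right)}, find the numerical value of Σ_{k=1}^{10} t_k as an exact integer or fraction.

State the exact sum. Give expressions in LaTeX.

Σ = 33/260

r(k) = (k + 2)*(2*k - 9)*(2*k + 3)/((k + 6)*(2*k - 11)*(2*k + 1)) after simplifying.
Normal form (A,B,C) = (k + 2, k + 6, k**2 - 5*k - 11/4).
Key eq: (k + 2)·f(k+1) = (k + 5)·f(k) + (k**2 - 5*k - 11/4).
d = 3 from the (1,1,2) case.
A polynomial solution: f(k) = -k*(k**2 + 105*k + 26)/96.
Then R = B(k−1)f/C = -k*(k + 5)*(k**2 + 105*k + 26)/(24*(2*k - 11)*(2*k + 1)), so s_k = R(k)·t_k = k*(k**2 + 105*k + 26)/(24*(k**3 + 9*k**2 + 26*k + 24)).
Δs = (-4*k**2 + 20*k + 11)/(k**4 + 14*k**3 + 71*k**2 + 154*k + 120), as required.
Σ_(k=1)^(10) t_k = s_(11) − s_(1) = 341/1560 − (11/120) = 33/260.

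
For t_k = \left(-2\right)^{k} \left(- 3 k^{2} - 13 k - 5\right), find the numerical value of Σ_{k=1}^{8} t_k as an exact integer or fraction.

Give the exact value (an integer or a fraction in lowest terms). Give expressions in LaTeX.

Ratio r(k) = 2*(-3*k**2 - 19*k - 21)/(3*k**2 + 13*k + 5).
So A=-2 and B=1, with C=k**2 + 13*k/3 + 5/3.
f must satisfy (-2)·f(k+1) − (1)·f(k) = k**2 + 13*k/3 + 5/3.
deg f ≤ 2 (via 0,0,2).
Solving with deg f ≤ 2: f(k) = -(k**2 + 3*k - 1)/3.
So s_k = (B(k−1)f/C)·t_k = (-(k**2 + 3*k - 1)/(3*k**2 + 13*k + 5))·t_k = (-2)**k*(k**2 + 3*k - 1).
Δs = (-2)**k*(-3*k**2 - 13*k - 5), as required.
Σ_(k=1)^(8) t_k = s_(9) − s_(1) = -54784 − (-6) = -54778.

Σ = -54778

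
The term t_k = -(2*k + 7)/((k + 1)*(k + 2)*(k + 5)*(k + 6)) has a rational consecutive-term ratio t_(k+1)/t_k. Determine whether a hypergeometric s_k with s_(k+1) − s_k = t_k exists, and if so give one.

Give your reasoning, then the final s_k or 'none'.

r(k) = (k + 1)*(k + 5)*(2*k + 9)/((k + 3)*(k + 7)*(2*k + 7)) after simplifying.
A = k + 1, B = k + 7, C = k**3 + 21*k**2/2 + 73*k/2 + 42.
Need (k + 1)·f(k+1) − (k + 6)·f(k) = k**3 + 21*k**2/2 + 73*k/2 + 42.
d = 5 from the (1,1,3) case.
A polynomial solution: f(k) = k*(k + 2)*(k + 3)*(k + 4)*(k + 6)/10.
Then R = B(k−1)f/C = k*(k + 2)*(k + 6)**2/(5*(2*k + 7)), so s_k = R(k)·t_k = k*(-k - 6)/(5*(k**2 + 6*k + 5)).
s_(k+1) − s_k = (-2*k - 7)/(k**4 + 14*k**3 + 65*k**2 + 112*k + 60) = t_k.

s_k = k*(-k - 6)/(5*(k**2 + 6*k + 5))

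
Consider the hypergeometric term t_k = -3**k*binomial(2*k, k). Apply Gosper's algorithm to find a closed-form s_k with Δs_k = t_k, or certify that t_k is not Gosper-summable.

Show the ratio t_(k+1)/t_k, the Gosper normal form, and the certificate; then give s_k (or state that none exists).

no hypergeometric antidifference exists

Step 1: r(k) = 6*(2*k + 1)/(k + 1).
So A=12*k + 6 and B=k + 1, with C=1.
Key eq: (12*k + 6)·f(k+1) = (k)·f(k) + (1).
From deg A=1, deg B=1, deg C=0: d=-1.
d = -1 < 0 ⇒ no nonzero polynomial f; not summable.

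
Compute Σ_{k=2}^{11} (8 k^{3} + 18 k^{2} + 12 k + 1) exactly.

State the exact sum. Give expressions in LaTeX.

Ratio r(k) = (8*k**3 + 42*k**2 + 72*k + 39)/(8*k**3 + 18*k**2 + 12*k + 1).
Gosper form: A/B · C(k+1)/C(k) with A=1, B=1, C=k**3 + 9*k**2/4 + 3*k/2 + 1/8.
f must satisfy (1)·f(k+1) − (1)·f(k) = k**3 + 9*k**2/4 + 3*k/2 + 1/8.
d = 4 from the (0,0,3) case.
A polynomial solution: f(k) = k*(2*k**3 + 2*k**2 - k - 2)/8.
Then R = B(k−1)f/C = k*(2*k**3 + 2*k**2 - k - 2)/(8*k**3 + 18*k**2 + 12*k + 1), so s_k = R(k)·t_k = k*(2*k**3 + 2*k**2 - k - 2).
s_(k+1) − s_k = 8*k**3 + 18*k**2 + 12*k + 1 = t_k.
Telescoping: Σ = s_(12) − s_(2) = 44760 − (40) = 44720.

Σ = 44720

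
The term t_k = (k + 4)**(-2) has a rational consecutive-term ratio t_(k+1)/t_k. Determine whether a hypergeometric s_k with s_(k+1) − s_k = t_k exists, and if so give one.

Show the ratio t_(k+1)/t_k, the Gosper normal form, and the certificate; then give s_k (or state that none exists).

r(k) = (k + 4)**2/(k + 5)**2 after simplifying.
Factor: A=k**2 + 8*k + 16; B=k**2 + 10*k + 25; C=1.
f must satisfy (k**2 + 8*k + 16)·f(k+1) − (k**2 + 8*k + 16)·f(k) = 1.
d = 0 from the (2,2,0) case.
f = c0 ⇒ A·f(k+1) − B(k−1)·f(k) − C = -1. The system {-1 = 0} is inconsistent; no antidifference.

none — t_k is not Gosper-summable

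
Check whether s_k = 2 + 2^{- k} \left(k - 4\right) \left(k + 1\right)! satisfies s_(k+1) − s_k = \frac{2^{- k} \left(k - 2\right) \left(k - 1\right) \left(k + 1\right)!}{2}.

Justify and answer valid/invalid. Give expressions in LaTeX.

Valid: the claim telescopes to t_k.

s_(k+1) = 2**(-k - 1)*(k - 3)*factorial(k + 2) + 2
s_(k+1) − s_k = (k - 2)*(k - 1)*factorial(k + 1)/(2*2**k)
(s_(k+1) − s_k) − t_k = 0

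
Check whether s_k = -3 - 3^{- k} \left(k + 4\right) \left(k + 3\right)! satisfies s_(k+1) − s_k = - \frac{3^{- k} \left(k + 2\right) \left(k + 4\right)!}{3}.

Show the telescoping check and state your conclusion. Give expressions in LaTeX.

valid (s_(k+1) − s_k reduces to t_k)

s_(k+1) = -3**(-k - 1)*(k + 5)*factorial(k + 4) - 3
s_(k+1) − s_k = -(k + 2)*factorial(k + 4)/(3*3**k)
(s_(k+1) − s_k) − t_k = 0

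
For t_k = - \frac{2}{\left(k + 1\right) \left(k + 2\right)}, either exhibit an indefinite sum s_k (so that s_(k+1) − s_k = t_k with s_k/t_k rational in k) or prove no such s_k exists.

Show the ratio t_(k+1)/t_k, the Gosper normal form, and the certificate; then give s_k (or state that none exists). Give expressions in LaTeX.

Ratio r(k) = (k + 1)/(k + 3).
Gosper form: A/B · C(k+1)/C(k) with A=k + 1, B=k + 3, C=1.
Set up (k + 1)·f(k+1) − (k + 2)·f(k) − (1) = 0.
Degrees (1,1,0) ⇒ d ≤ 1.
Solve for f: f(k) = k (degree 1 ≤ 1).
R(k) = B(k−1)·f(k)/C(k) = k*(k + 2); s_k = R·t_k = -2*k/(k + 1).
Δs = -2/(k**2 + 3*k + 2), as required.

s_k = - \frac{2 k}{k + 1}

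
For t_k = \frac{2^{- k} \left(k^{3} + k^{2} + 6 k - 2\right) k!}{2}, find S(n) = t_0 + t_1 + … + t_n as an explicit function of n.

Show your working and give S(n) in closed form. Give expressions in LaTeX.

Compute t_(k+1)/t_k: get (k + 1)*(6*k + (k + 1)**3 + (k + 1)**2 + 4)/(2*(k**3 + k**2 + 6*k - 2)).
Gosper form: A/B · C(k+1)/C(k) with A=k/2 + 1/2, B=1, C=k**3 + k**2 + 6*k - 2.
Need (k/2 + 1/2)·f(k+1) − (1)·f(k) = k**3 + k**2 + 6*k - 2.
d = 2 from the (1,0,3) case.
Solving with deg f ≤ 2: f(k) = 2*(k**2 + 3).
Get s_k = R·t_k = (k**2 + 3)*factorial(k)/2**k with R(k) = B(k−1)f(k)/C(k) = 2*(k**2 + 3)/(k**3 + k**2 + 6*k - 2).
Verify: (k**3 + k**2 + 6*k - 2)*factorial(k)/(2*2**k) matches t_k.
Telescope: S(n) = s_(n+1) − s_(0) = 2**(-n - 1)*(n**2 + 2*n + 4)*factorial(n + 1) − (3) = (-6*2**n + n**3*factorial(n) + 3*n**2*factorial(n) + 6*n*factorial(n) + 4*factorial(n))/(2*2**n).

S(n) = \frac{2^{- n} \left(- 6 \cdot 2^{n} + n^{3} n! + 3 n^{2} n! + 6 n n! + 4 n!\right)}{2}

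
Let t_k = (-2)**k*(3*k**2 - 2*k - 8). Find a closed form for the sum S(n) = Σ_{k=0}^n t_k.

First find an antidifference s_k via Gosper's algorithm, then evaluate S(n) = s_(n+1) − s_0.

t_(k+1)/t_k = 2*(-3*k**2 - 4*k + 7)/(3*k**2 - 2*k - 8).
So A=-2 and B=1, with C=k**2 - 2*k/3 - 8/3.
Set up (-2)·f(k+1) − (1)·f(k) − (k**2 - 2*k/3 - 8/3) = 0.
From deg A=0, deg B=0, deg C=2: d=2.
A polynomial solution: f(k) = -(k**2 - 2*k - 2)/3.
Certificate R = B(k−1)f/C = -(k**2 - 2*k - 2)/((k - 2)*(3*k + 4)) gives s_k = (-2)**k*(-k**2 + 2*k + 2).
Δs = (-2)**k*(3*k**2 - 2*k - 8), as required.
s_(n+1) = (-2)**(n + 1)*(3 - n**2) and s_(0) = 2, so S(n) = 2*(-2)**n*n**2 - 6*(-2)**n - 2.

S(n) = 2*(-2)**n*n**2 - 6*(-2)**n - 2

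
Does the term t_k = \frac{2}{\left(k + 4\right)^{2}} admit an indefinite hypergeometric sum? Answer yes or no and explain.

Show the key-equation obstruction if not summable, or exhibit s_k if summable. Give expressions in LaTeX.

No; the coefficient equations for f are inconsistent.

r(k) = (k + 4)**2/(k + 5)**2 after simplifying.
Gosper form: A/B · C(k+1)/C(k) with A=k**2 + 8*k + 16, B=k**2 + 10*k + 25, C=1.
Key eq: (k**2 + 8*k + 16)·f(k+1) = (k**2 + 8*k + 16)·f(k) + (1).
d = 0 from the (2,2,0) case.
f = c0 ⇒ A·f(k+1) − B(k−1)·f(k) − C = -1. The system {-1 = 0} is inconsistent; no antidifference.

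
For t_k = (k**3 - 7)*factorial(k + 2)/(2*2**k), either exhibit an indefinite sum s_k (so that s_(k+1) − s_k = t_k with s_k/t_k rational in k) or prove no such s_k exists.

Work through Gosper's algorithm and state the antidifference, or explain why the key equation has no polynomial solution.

s_k = (k**2 - 3*k - 1)*factorial(k + 2)/2**k

t_(k+1)/t_k = (k + 3)*((k + 1)**3 - 7)/(2*(k**3 - 7)).
So A=k/2 + 3/2 and B=1, with C=k**3 - 7.
Need (k/2 + 3/2)·f(k+1) − (1)·f(k) = k**3 - 7.
deg f ≤ 2 (via 1,0,3).
A polynomial solution: f(k) = 2*(k**2 - 3*k - 1).
Certificate R = B(k−1)f/C = 2*(k**2 - 3*k - 1)/(k**3 - 7) gives s_k = (k**2 - 3*k - 1)*factorial(k + 2)/2**k.
Δs = (k**3 - 7)*factorial(k + 2)/(2*2**k), as required.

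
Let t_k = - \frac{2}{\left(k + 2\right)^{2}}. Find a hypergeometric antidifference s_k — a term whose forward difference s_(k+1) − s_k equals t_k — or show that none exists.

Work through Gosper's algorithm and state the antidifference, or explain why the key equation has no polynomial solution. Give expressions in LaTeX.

Compute t_(k+1)/t_k: get (k + 2)**2/(k + 3)**2.
Factor: A=k**2 + 4*k + 4; B=k**2 + 6*k + 9; C=1.
f must satisfy (k**2 + 4*k + 4)·f(k+1) − (k**2 + 4*k + 4)·f(k) = 1.
deg f ≤ 0 (via 2,2,0).
f = c0 ⇒ A·f(k+1) − B(k−1)·f(k) − C = -1. The system {-1 = 0} is inconsistent; no antidifference.

none — t_k is not Gosper-summable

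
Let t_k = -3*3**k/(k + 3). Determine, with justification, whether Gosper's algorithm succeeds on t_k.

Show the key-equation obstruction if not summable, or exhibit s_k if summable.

No — key equation has no polynomial f.

t_(k+1)/t_k = 3*(k + 3)/(k + 4).
Factor: A=3*k + 9; B=k + 4; C=1.
Solve (3*k + 9)·f(k+1) − (k + 3)·f(k) = 1.
d = -1 from the (1,1,0) case.
Bound -1 < 0, so the key equation has no polynomial solution.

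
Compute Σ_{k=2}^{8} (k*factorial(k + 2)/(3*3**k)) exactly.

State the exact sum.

Step 1: r(k) = (k + 1)*(k + 3)/(3*k).
Take A(k)=k/3 + 1, B(k)=1, C(k)=k.
Solve (k/3 + 1)·f(k+1) − (1)·f(k) = k.
From deg A=1, deg B=0, deg C=1: d=0.
Solving with deg f ≤ 0: f(k) = 3.
Then R = B(k−1)f/C = 3/k, so s_k = R(k)·t_k = factorial(k + 2)/3**k.
Verify: k*factorial(k + 2)/(3*3**k) matches t_k.
Sum = s_(9) − s_(2); s_(9) = 492800/243, s_(2) = 8/3 ⇒ 492152/243.

Σ = 492152/243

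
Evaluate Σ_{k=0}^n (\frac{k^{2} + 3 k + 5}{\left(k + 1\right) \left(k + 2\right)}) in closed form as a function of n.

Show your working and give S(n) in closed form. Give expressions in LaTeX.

Ratio r(k) = (k + 1)*(3*k + (k + 1)**2 + 8)/((k + 3)*(k**2 + 3*k + 5)).
A = k + 1, B = k + 3, C = k**2 + 3*k + 5.
f must satisfy (k + 1)·f(k+1) − (k + 2)·f(k) = k**2 + 3*k + 5.
Bound: deg f ≤ 2.
Solving with deg f ≤ 2: f(k) = k*(k + 4).
Get s_k = R·t_k = k*(k + 4)/(k + 1) with R(k) = B(k−1)f(k)/C(k) = k*(k + 2)*(k + 4)/(k**2 + 3*k + 5).
Verify: (k**2 + 3*k + 5)/(k**2 + 3*k + 2) matches t_k.
Σ_(k=0)^n t_k = s_(n+1) − s_(0) = ((n**2 + 6*n + 5)/(n + 2)) − (0), i.e. (n**2 + 6*n + 5)/(n + 2).

S(n) = \frac{n^{2} + 6 n + 5}{n + 2}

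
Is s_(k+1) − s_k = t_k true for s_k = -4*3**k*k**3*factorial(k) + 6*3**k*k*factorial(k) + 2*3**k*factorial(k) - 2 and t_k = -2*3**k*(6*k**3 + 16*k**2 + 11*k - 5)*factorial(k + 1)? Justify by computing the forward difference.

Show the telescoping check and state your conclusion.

Valid — Δs_k = t_k.

s_(k+1) = -12*3**k*k**4*factorial(k) - 48*3**k*k**3*factorial(k) - 54*3**k*k**2*factorial(k) - 6*3**k*k*factorial(k) + 12*3**k*factorial(k) - 2
s_(k+1) − s_k = -2*3**k*(6*k**3 + 16*k**2 + 11*k - 5)*factorial(k + 1)
(s_(k+1) − s_k) − t_k = 0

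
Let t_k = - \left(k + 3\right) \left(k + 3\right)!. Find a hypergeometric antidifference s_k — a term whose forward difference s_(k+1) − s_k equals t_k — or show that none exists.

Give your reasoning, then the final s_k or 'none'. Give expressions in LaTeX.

t_(k+1)/t_k = (k + 4)**2/(k + 3).
Gosper form: A/B · C(k+1)/C(k) with A=k + 4, B=1, C=k + 3.
Solve (k + 4)·f(k+1) − (1)·f(k) = k + 3.
From deg A=1, deg B=0, deg C=1: d=0.
A polynomial solution: f(k) = 1.
R(k) = B(k−1)·f(k)/C(k) = 1/(k + 3); s_k = R·t_k = -factorial(k + 3).
Check: Δs_k = -(k + 3)*factorial(k + 3). ✓

s_k = - \left(k + 3\right)!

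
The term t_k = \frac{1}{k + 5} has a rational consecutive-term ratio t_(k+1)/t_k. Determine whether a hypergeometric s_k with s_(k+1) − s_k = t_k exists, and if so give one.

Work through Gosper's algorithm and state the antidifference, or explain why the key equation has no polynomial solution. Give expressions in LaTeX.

no hypergeometric antidifference exists

r(k) = (k + 5)/(k + 6) after simplifying.
Gosper form: A/B · C(k+1)/C(k) with A=k + 5, B=k + 6, C=1.
Need (k + 5)·f(k+1) − (k + 5)·f(k) = 1.
Bound: deg f ≤ 0.
Write f(k) = c0. Then LHS − RHS = -1, requiring -1 = 0: contradictory. No certificate.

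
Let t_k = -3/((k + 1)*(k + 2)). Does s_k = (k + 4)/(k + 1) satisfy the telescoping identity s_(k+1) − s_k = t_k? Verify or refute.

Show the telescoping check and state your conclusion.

s_(k+1) = (k + 5)/(k + 2)
s_(k+1) − s_k = -3/(k**2 + 3*k + 2)
(s_(k+1) − s_k) − t_k = 0

Valid: the claim telescopes to t_k.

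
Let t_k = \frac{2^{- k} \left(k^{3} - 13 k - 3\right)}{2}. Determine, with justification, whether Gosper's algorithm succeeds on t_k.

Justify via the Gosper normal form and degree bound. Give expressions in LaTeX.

r(k) = (13*k - (k + 1)**3 + 16)/(2*(-k**3 + 13*k + 3)) after simplifying.
So A=1/2 and B=1, with C=k**3 - 13*k - 3.
Solve (1/2)·f(k+1) − (1)·f(k) = k**3 - 13*k - 3.
Degrees (0,0,3) ⇒ d ≤ 3.
Solving with deg f ≤ 3: f(k) = -2*(k**3 + 3*k**2 - 4*k - 3).
R(k) = B(k−1)·f(k)/C(k) = -2*(k**3 + 3*k**2 - 4*k - 3)/(k**3 - 13*k - 3); s_k = R·t_k = (-k**3 - 3*k**2 + 4*k + 3)/2**k.
s_(k+1) − s_k = (k**3 - 13*k - 3)/(2*2**k) = t_k.

Yes. s_k = 2^{- k} \left(- k^{3} - 3 k^{2} + 4 k + 3\right).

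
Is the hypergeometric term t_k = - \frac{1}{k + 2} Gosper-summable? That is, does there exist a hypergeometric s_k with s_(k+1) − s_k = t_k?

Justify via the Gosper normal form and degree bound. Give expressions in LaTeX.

No — the linear system for f has no solution.

The ratio is (k + 2)/(k + 3).
Gosper form: A/B · C(k+1)/C(k) with A=k + 2, B=k + 3, C=1.
Key eq: (k + 2)·f(k+1) = (k + 2)·f(k) + (1).
From deg A=1, deg B=1, deg C=0: d=0.
Write f(k) = c0. Then LHS − RHS = -1, requiring -1 = 0: contradictory. No certificate.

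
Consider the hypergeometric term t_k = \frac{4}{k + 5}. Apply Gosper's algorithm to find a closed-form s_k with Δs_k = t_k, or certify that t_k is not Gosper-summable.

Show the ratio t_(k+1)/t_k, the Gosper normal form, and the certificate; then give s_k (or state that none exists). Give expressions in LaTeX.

no hypergeometric antidifference exists

t_(k+1)/t_k = (k + 5)/(k + 6).
So A=k + 5 and B=k + 6, with C=1.
Key eq: (k + 5)·f(k+1) = (k + 5)·f(k) + (1).
Bound: deg f ≤ 0.
Generic f = c0 gives residual -1; -1 = 0 cannot hold, so t_k is not Gosper-summable.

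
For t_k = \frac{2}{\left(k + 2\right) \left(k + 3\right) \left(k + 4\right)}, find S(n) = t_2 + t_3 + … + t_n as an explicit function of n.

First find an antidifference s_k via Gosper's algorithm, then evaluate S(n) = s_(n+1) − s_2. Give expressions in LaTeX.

The ratio is (k + 2)/(k + 5).
Factor: A=k + 2; B=k + 5; C=1.
Set up (k + 2)·f(k+1) − (k + 4)·f(k) − (1) = 0.
Bound: deg f ≤ 2.
Solving with deg f ≤ 2: f(k) = k*(k + 5)/12.
R(k) = B(k−1)·f(k)/C(k) = k*(k + 4)*(k + 5)/12; s_k = R·t_k = k*(k + 5)/(6*(k + 2)*(k + 3)).
Check: Δs_k = 2/(k**3 + 9*k**2 + 26*k + 24). ✓
Σ_(k=2)^n t_k = s_(n+1) − s_(2) = ((n**2 + 7*n + 6)/(6*(n**2 + 7*n + 12))) − (7/60), i.e. (n**2 + 7*n - 8)/(20*(n**2 + 7*n + 12)).

S(n) = \frac{n^{2} + 7 n - 8}{20 \left(n^{2} + 7 n + 12\right)}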